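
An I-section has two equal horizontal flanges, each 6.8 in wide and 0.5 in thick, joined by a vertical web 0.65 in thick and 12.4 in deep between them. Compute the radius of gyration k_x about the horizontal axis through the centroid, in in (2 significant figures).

Break the section into simple shapes (no overlaps), measuring from the bottom-left corner of the bounding box.
Bottom flange: 6.8 × 0.5, A = 3.4 in², y = 0.25 in, Ī = 0.07083 in⁴.
Web: 0.65 × 12.4, A = 8.06 in², y = 6.7 in, Ī = 103.3 in⁴.
Top flange: 6.8 × 0.5, A = 3.4 in², y = 13.15 in, Ī = 0.07083 in⁴.
By symmetry the centroid is at mid-height, ȳ = 6.7 in.
Transfer each piece to the horizontal axis through the centroid using Ī + A·d² with d = y − 6.7:
  bottom flange: d = -6.45 in → contributes +141.5 in⁴
  web: d = 0 in → contributes +103.3 in⁴
  top flange: d = 6.45 in → contributes +141.5 in⁴
Total I = 386.3 in⁴.
Radius of gyration: k = √(I/A) = √(386.3 / 14.86) = 5.099 in.

k_x ≈ 5.1 in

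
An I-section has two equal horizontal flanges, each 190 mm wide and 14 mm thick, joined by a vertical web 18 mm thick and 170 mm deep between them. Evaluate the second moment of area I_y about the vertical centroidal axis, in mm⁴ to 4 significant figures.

Treat the section as a set of non-overlapping primitives; coordinates are from the bounding-box lower-left.
Bottom flange: 190 × 14, A = 2 660 mm², x = 95 mm, Ī = 8 002 167 mm⁴.
Web: 18 × 170, A = 3 060 mm², x = 95 mm, Ī = 82 620 mm⁴.
Top flange: 190 × 14, A = 2 660 mm², x = 95 mm, Ī = 8 002 167 mm⁴.
By symmetry the centroid is at mid-width, x̄ = 95 mm.
All pieces are centred on the vertical centroidal axis, so I = ΣĪ = 16 086 953 mm⁴.

I_y ≈ 1.609 × 10⁷ mm⁴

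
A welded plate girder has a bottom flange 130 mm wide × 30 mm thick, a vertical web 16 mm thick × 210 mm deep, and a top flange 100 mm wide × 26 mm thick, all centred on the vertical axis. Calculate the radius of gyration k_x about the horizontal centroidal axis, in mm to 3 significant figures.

k_x ≈ 102 mm

Break the section into simple shapes (no overlaps), measuring from the bottom-left corner of the bounding box.
Bottom plate: 130 × 30, A = 3 900 mm², y = 15 mm, Ī = 292 500 mm⁴.
Web plate: 16 × 210, A = 3 360 mm², y = 135 mm, Ī = 12 348 000 mm⁴.
Top plate: 100 × 26, A = 2 600 mm², y = 253 mm, Ī = 146 467 mm⁴.
Centroid: ȳ = ΣA·y / ΣA = 118.65 mm.
Transfer each piece to the horizontal centroidal axis using Ī + A·d² with d = y − 118.65:
  bottom plate: d = -103.65 mm → contributes +42 192 360 mm⁴
  web plate: d = 16.349 mm → contributes +13 246 081 mm⁴
  top plate: d = 134.35 mm → contributes +47 075 486 mm⁴
Total I = 102 513 927 mm⁴.
Radius of gyration: k = √(I/A) = √(102 513 927 / 9 860) = 101.97 mm.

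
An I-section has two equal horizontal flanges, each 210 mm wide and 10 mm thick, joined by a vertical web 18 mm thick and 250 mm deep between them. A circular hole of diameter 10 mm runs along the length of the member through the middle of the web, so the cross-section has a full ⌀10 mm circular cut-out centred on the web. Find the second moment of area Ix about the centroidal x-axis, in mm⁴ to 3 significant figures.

Ix ≈ 9.45 × 10⁷ mm⁴

Break the section into simple shapes (no overlaps), measuring from the bottom-left corner of the bounding box.
Bottom flange: 210 × 10, A = 2 100 mm², y = 5 mm, Ī = 17 500 mm⁴.
Web: 18 × 250, A = 4 500 mm², y = 135 mm, Ī = 23 437 500 mm⁴.
Top flange: 210 × 10, A = 2 100 mm², y = 265 mm, Ī = 17 500 mm⁴.
Hole (subtracted): ⌀10, A = 78.54 mm², y = 135 mm, Ī = 490.87 mm⁴.
By symmetry the centroid is at mid-height, ȳ = 135 mm.
Transfer each piece to the centroidal x-axis using Ī + A·d² with d = y − 135:
  bottom flange: d = -130 mm → contributes +35 507 500 mm⁴
  web: d = 0 mm → contributes +23 437 500 mm⁴
  top flange: d = 130 mm → contributes +35 507 500 mm⁴
  hole: d = 0 mm → contributes −490.87 mm⁴
Total I = 94 452 009 mm⁴.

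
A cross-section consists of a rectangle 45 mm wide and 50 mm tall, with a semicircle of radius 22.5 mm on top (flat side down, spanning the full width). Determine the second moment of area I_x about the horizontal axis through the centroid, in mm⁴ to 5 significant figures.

I_x ≈ 1.1982 × 10⁶ mm⁴

Treat the section as a set of non-overlapping primitives; coordinates are from the bounding-box lower-left.
Rectangular body: 45 × 50, A = 2 250 mm², y = 25 mm, Ī = 468 750 mm⁴.
Semicircular cap: semicircle r = 22.5, A = 795.2156 mm², y = 59.5493 mm, Ī = 28129.51 mm⁴.
Centroid: ȳ = ΣA·y / ΣA = 34.02207 mm.
Transfer each piece to the horizontal axis through the centroid using Ī + A·d² with d = y − 34.02207:
  rectangular body: d = -9.022067 mm → contributes +651894.8 mm⁴
  semicircular cap: d = 25.52723 mm → contributes +546323.4 mm⁴
Total I = 1 198 218 mm⁴.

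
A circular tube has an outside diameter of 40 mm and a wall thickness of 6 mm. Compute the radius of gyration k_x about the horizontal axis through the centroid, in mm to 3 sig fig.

Treat the section as a set of non-overlapping primitives; coordinates are from the bounding-box lower-left.
Outer circle: ⌀40, A = 1256.6 mm², y = 20 mm, Ī = 125 664 mm⁴.
Bore (subtracted): ⌀28, A = 615.75 mm², y = 20 mm, Ī = 30 172 mm⁴.
By symmetry the centroid is at mid-height, ȳ = 20 mm.
All pieces are centred on the horizontal axis through the centroid, so I = ΣĪ (holes subtracted) = 95 492 mm⁴.
Radius of gyration: k = √(I/A) = √(95 492 / 640.88) = 12.207 mm.

k_x ≈ 12.2 mm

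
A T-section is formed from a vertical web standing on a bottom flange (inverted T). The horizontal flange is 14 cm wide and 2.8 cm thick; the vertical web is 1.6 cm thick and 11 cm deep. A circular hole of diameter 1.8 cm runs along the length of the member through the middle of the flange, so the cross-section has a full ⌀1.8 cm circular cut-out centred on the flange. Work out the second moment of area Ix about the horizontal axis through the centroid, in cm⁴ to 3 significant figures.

Treat the section as a set of non-overlapping primitives; coordinates are from the bounding-box lower-left.
Flange: 14 × 2.8, A = 39.2 cm², y = 1.4 cm, Ī = 25.611 cm⁴.
Web: 1.6 × 11, A = 17.6 cm², y = 8.3 cm, Ī = 177.47 cm⁴.
Hole (subtracted): ⌀1.8, A = 2.5447 cm², y = 1.4 cm, Ī = 0.5153 cm⁴.
Centroid: ȳ = ΣA·y / ΣA = 3.6383 cm.
Transfer each piece to the horizontal axis through the centroid using Ī + A·d² with d = y − 3.6383:
  flange: d = -2.2383 cm → contributes +222 cm⁴
  web: d = 4.6617 cm → contributes +559.94 cm⁴
  hole: d = -2.2383 cm → contributes −13.264 cm⁴
Total I = 768.68 cm⁴.

Ix ≈ 769 cm⁴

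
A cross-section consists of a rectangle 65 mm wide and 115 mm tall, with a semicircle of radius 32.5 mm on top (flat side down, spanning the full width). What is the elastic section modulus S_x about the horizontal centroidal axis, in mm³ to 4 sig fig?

S_x ≈ 1.981 × 10⁵ mm³

Decompose the section into non-overlapping parts with the origin at the bottom-left of its bounding rectangle.
Rectangular body: 65 × 115, A = 7 475 mm², y = 57.5 mm, Ī = 8 238 073 mm⁴.
Semicircular cap: semicircle r = 32.5, A = 1659.15 mm², y = 128.793 mm, Ī = 122 452 mm⁴.
Centroid: ȳ = ΣA·y / ΣA = 70.4499 mm.
Transfer each piece to the horizontal centroidal axis using Ī + A·d² with d = y − 70.4499:
  rectangular body: d = -12.9499 mm → contributes +9 491 638 mm⁴
  semicircular cap: d = 58.3435 mm → contributes +5 770 149 mm⁴
Total I = 15 261 786 mm⁴.
Extreme fibre distance c = 77.0501 mm; S = I/c = 198 076 mm³.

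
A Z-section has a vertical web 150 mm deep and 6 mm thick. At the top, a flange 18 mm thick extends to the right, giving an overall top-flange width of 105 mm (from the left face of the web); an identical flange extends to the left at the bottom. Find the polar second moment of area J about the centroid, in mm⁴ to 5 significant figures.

Split into non-overlapping primitives; take the origin at the lower-left of the bounding box.
Web: 6 × 150, A = 900 mm², y = 75 mm, Ī = 1 687 500 mm⁴.
Top flange (beyond web): 99 × 18, A = 1 782 mm², y = 141 mm, Ī = 48 114 mm⁴.
Bottom flange (beyond web): 99 × 18, A = 1 782 mm², y = 9 mm, Ī = 48 114 mm⁴.
Centroid: ȳ = ΣA·y / ΣA = 75 mm.
Transfer each piece to the centroidal x-axis using Ī + A·d² with d = y − 75:
  web: d = 0 mm → contributes +1 687 500 mm⁴
  top flange (beyond web): d = 66 mm → contributes +7 810 506 mm⁴
  bottom flange (beyond web): d = -66 mm → contributes +7 810 506 mm⁴
Total I = 17 308 512 mm⁴.
For the y-axis: x̄ = 102 mm.
Repeating about the centroidal y-axis gives I_y = 12 736 872 mm⁴.
Polar second moment: J = I_x + I_y = 30 045 384 mm⁴.

J ≈ 3.0045 × 10⁷ mm⁴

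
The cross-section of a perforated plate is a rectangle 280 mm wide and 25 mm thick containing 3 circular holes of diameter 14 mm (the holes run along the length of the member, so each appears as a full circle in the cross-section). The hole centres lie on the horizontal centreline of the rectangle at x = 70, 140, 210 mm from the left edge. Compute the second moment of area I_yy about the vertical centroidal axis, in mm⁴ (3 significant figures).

Break the section into simple shapes (no overlaps), measuring from the bottom-left corner of the bounding box.
Plate: 280 × 25, A = 7 000 mm², x = 140 mm, Ī = 45 733 333 mm⁴.
Hole 1 (subtracted): ⌀14, A = 153.94 mm², x = 70 mm, Ī = 1885.7 mm⁴.
Hole 2 (subtracted): ⌀14, A = 153.94 mm², x = 140 mm, Ī = 1885.7 mm⁴.
Hole 3 (subtracted): ⌀14, A = 153.94 mm², x = 210 mm, Ī = 1885.7 mm⁴.
By symmetry the centroid is at mid-width, x̄ = 140 mm.
Transfer each piece to the vertical centroidal axis using Ī + A·d² with d = x − 140:
  plate: d = 0 mm → contributes +45 733 333 mm⁴
  hole 1: d = -70 mm → contributes −756 182 mm⁴
  hole 2: d = 0 mm → contributes −1885.7 mm⁴
  hole 3: d = 70 mm → contributes −756 182 mm⁴
Total I = 44 219 083 mm⁴.

I_yy ≈ 4.42 × 10⁷ mm⁴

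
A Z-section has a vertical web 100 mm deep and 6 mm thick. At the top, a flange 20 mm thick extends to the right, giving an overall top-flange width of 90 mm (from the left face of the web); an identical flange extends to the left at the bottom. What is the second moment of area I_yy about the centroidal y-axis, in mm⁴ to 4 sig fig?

Break the section into simple shapes (no overlaps), measuring from the bottom-left corner of the bounding box.
Web: 6 × 100, A = 600 mm², x = 87 mm, Ī = 1 800 mm⁴.
Top flange (beyond web): 84 × 20, A = 1 680 mm², x = 132 mm, Ī = 987 840 mm⁴.
Bottom flange (beyond web): 84 × 20, A = 1 680 mm², x = 42 mm, Ī = 987 840 mm⁴.
Centroid: x̄ = ΣA·x / ΣA = 87 mm.
Transfer each piece to the centroidal y-axis using Ī + A·d² with d = x − 87:
  web: d = 0 mm → contributes +1 800 mm⁴
  top flange (beyond web): d = 45 mm → contributes +4 389 840 mm⁴
  bottom flange (beyond web): d = -45 mm → contributes +4 389 840 mm⁴
Total I = 8 781 480 mm⁴.

I_yy ≈ 8.781 × 10⁶ mm⁴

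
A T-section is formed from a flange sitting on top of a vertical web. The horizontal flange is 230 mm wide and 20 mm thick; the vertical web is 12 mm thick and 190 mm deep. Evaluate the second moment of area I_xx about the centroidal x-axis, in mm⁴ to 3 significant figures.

Treat the section as a set of non-overlapping primitives; coordinates are from the bounding-box lower-left.
Flange: 230 × 20, A = 4 600 mm², y = 200 mm, Ī = 153 333 mm⁴.
Web: 12 × 190, A = 2 280 mm², y = 95 mm, Ī = 6 859 000 mm⁴.
Centroid: ȳ = ΣA·y / ΣA = 165.2 mm.
Transfer each piece to the centroidal x-axis using Ī + A·d² with d = y − 165.2:
  flange: d = 34.797 mm → contributes +5 723 001 mm⁴
  web: d = -70.203 mm → contributes +18 096 048 mm⁴
Total I = 23 819 048 mm⁴.

I_xx ≈ 2.38 × 10⁷ mm⁴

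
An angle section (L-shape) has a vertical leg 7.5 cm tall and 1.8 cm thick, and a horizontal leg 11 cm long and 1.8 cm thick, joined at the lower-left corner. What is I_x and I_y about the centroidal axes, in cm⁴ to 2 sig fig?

Treat the section as a set of non-overlapping primitives; coordinates are from the bounding-box lower-left.
Vertical leg: 1.8 × 7.5, A = 13.5 cm², y = 3.75 cm, Ī = 63.28 cm⁴.
Horizontal leg (remainder): 9.2 × 1.8, A = 16.56 cm², y = 0.9 cm, Ī = 4.471 cm⁴.
Centroid: ȳ = ΣA·y / ΣA = 2.18 cm.
Transfer each piece to the centroidal x-axis using Ī + A·d² with d = y − 2.18:
  vertical leg: d = 1.57 cm → contributes +96.56 cm⁴
  horizontal leg (remainder): d = -1.28 cm → contributes +31.6 cm⁴
Total I = 128.2 cm⁴.
For the y-axis: x̄ = 3.93 cm.
Repeating about the centroidal y-axis gives I_y = 345.4 cm⁴.

I_x ≈ 130 cm⁴, I_y ≈ 350 cm⁴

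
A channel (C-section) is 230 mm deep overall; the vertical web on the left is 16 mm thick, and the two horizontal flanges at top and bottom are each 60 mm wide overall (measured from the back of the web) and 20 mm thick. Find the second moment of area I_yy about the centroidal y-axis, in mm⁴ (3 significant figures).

I_yy ≈ 1.43 × 10⁶ mm⁴

Split into non-overlapping primitives; take the origin at the lower-left of the bounding box.
Web: 16 × 230, A = 3 680 mm², x = 8 mm, Ī = 78 507 mm⁴.
Top flange (beyond web): 44 × 20, A = 880 mm², x = 38 mm, Ī = 141 973 mm⁴.
Bottom flange (beyond web): 44 × 20, A = 880 mm², x = 38 mm, Ī = 141 973 mm⁴.
Centroid: x̄ = ΣA·x / ΣA = 17.706 mm.
Transfer each piece to the centroidal y-axis using Ī + A·d² with d = x − 17.706:
  web: d = -9.7059 mm → contributes +425 178 mm⁴
  top flange (beyond web): d = 20.294 mm → contributes +504 402 mm⁴
  bottom flange (beyond web): d = 20.294 mm → contributes +504 402 mm⁴
Total I = 1 433 983 mm⁴.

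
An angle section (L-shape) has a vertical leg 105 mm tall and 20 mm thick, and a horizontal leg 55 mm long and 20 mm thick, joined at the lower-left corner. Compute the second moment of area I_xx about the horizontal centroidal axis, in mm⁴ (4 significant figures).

Decompose the section into non-overlapping parts with the origin at the bottom-left of its bounding rectangle.
Vertical leg: 20 × 105, A = 2 100 mm², y = 52.5 mm, Ī = 1 929 375 mm⁴.
Horizontal leg (remainder): 35 × 20, A = 700 mm², y = 10 mm, Ī = 23333.3 mm⁴.
Centroid: ȳ = ΣA·y / ΣA = 41.875 mm.
Transfer each piece to the horizontal centroidal axis using Ī + A·d² with d = y − 41.875:
  vertical leg: d = 10.625 mm → contributes +2 166 445 mm⁴
  horizontal leg (remainder): d = -31.875 mm → contributes +734 544 mm⁴
Total I = 2 900 990 mm⁴.

I_xx ≈ 2.901 × 10⁶ mm⁴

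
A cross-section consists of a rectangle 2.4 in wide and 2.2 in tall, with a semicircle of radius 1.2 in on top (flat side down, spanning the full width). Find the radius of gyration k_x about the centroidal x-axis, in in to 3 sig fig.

k_x ≈ 0.925 in

Decompose the section into non-overlapping parts with the origin at the bottom-left of its bounding rectangle.
Rectangular body: 2.4 × 2.2, A = 5.28 in², y = 1.1 in, Ī = 2.1296 in⁴.
Semicircular cap: semicircle r = 1.2, A = 2.2619 in², y = 2.7093 in, Ī = 0.22759 in⁴.
Centroid: ȳ = ΣA·y / ΣA = 1.5827 in.
Transfer each piece to the centroidal x-axis using Ī + A·d² with d = y − 1.5827:
  rectangular body: d = -0.48265 in → contributes +3.3596 in⁴
  semicircular cap: d = 1.1266 in → contributes +3.0987 in⁴
Total I = 6.4583 in⁴.
Radius of gyration: k = √(I/A) = √(6.4583 / 7.5419) = 0.92538 in.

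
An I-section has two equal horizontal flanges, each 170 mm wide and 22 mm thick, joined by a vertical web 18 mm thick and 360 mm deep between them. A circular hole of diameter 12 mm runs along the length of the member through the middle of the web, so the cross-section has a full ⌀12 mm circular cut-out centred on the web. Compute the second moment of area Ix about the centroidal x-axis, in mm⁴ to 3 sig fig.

Split into non-overlapping primitives; take the origin at the lower-left of the bounding box.
Bottom flange: 170 × 22, A = 3 740 mm², y = 11 mm, Ī = 150 847 mm⁴.
Web: 18 × 360, A = 6 480 mm², y = 202 mm, Ī = 69 984 000 mm⁴.
Top flange: 170 × 22, A = 3 740 mm², y = 393 mm, Ī = 150 847 mm⁴.
Hole (subtracted): ⌀12, A = 113.1 mm², y = 202 mm, Ī = 1017.9 mm⁴.
By symmetry the centroid is at mid-height, ȳ = 202 mm.
Transfer each piece to the centroidal x-axis using Ī + A·d² with d = y − 202:
  bottom flange: d = -191 mm → contributes +136 589 787 mm⁴
  web: d = 0 mm → contributes +69 984 000 mm⁴
  top flange: d = 191 mm → contributes +136 589 787 mm⁴
  hole: d = 0 mm → contributes −1017.9 mm⁴
Total I = 343 162 555 mm⁴.

Ix ≈ 3.43 × 10⁸ mm⁴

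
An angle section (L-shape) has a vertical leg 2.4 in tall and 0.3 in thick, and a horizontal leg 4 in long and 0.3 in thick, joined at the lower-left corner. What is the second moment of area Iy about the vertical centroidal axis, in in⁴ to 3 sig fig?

Iy ≈ 3.02 in⁴

Split into non-overlapping primitives; take the origin at the lower-left of the bounding box.
Vertical leg: 0.3 × 2.4, A = 0.72 in², x = 0.15 in, Ī = 0.0054 in⁴.
Horizontal leg (remainder): 3.7 × 0.3, A = 1.11 in², x = 2.15 in, Ī = 1.2663 in⁴.
Centroid: x̄ = ΣA·x / ΣA = 1.3631 in.
Transfer each piece to the vertical centroidal axis using Ī + A·d² with d = x − 1.3631:
  vertical leg: d = -1.2131 in → contributes +1.065 in⁴
  horizontal leg (remainder): d = 0.78689 in → contributes +1.9536 in⁴
Total I = 3.0186 in⁴.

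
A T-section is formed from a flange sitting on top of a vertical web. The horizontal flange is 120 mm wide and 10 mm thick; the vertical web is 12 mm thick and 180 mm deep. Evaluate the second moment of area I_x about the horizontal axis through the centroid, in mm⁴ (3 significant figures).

Break the section into simple shapes (no overlaps), measuring from the bottom-left corner of the bounding box.
Flange: 120 × 10, A = 1 200 mm², y = 185 mm, Ī = 10 000 mm⁴.
Web: 12 × 180, A = 2 160 mm², y = 90 mm, Ī = 5 832 000 mm⁴.
Centroid: ȳ = ΣA·y / ΣA = 123.93 mm.
Transfer each piece to the horizontal axis through the centroid using Ī + A·d² with d = y − 123.93:
  flange: d = 61.071 mm → contributes +4 485 663 mm⁴
  web: d = -33.929 mm → contributes +8 318 480 mm⁴
Total I = 12 804 143 mm⁴.

I_x ≈ 1.28 × 10⁷ mm⁴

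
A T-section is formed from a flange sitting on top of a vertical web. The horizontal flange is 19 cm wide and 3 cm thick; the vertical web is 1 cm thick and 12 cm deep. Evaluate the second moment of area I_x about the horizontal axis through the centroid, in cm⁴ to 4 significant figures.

Treat the section as a set of non-overlapping primitives; coordinates are from the bounding-box lower-left.
Flange: 19 × 3, A = 57 cm², y = 13.5 cm, Ī = 42.75 cm⁴.
Web: 1 × 12, A = 12 cm², y = 6 cm, Ī = 144 cm⁴.
Centroid: ȳ = ΣA·y / ΣA = 12.1957 cm.
Transfer each piece to the horizontal axis through the centroid using Ī + A·d² with d = y − 12.1957:
  flange: d = 1.30435 cm → contributes +139.725 cm⁴
  web: d = -6.19565 cm → contributes +604.633 cm⁴
Total I = 744.359 cm⁴.

I_x ≈ 744.4 cm⁴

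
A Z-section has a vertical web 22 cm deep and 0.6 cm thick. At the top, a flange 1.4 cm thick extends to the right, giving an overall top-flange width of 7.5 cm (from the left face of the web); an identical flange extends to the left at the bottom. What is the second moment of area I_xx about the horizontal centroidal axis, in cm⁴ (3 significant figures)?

I_xx ≈ 2590 cm⁴

Decompose the section into non-overlapping parts with the origin at the bottom-left of its bounding rectangle.
Web: 0.6 × 22, A = 13.2 cm², y = 11 cm, Ī = 532.4 cm⁴.
Top flange (beyond web): 6.9 × 1.4, A = 9.66 cm², y = 21.3 cm, Ī = 1.5778 cm⁴.
Bottom flange (beyond web): 6.9 × 1.4, A = 9.66 cm², y = 0.7 cm, Ī = 1.5778 cm⁴.
Centroid: ȳ = ΣA·y / ΣA = 11 cm.
Transfer each piece to the horizontal centroidal axis using Ī + A·d² with d = y − 11:
  web: d = 0 cm → contributes +532.4 cm⁴
  top flange (beyond web): d = 10.3 cm → contributes +1026.4 cm⁴
  bottom flange (beyond web): d = -10.3 cm → contributes +1026.4 cm⁴
Total I = 2585.2 cm⁴.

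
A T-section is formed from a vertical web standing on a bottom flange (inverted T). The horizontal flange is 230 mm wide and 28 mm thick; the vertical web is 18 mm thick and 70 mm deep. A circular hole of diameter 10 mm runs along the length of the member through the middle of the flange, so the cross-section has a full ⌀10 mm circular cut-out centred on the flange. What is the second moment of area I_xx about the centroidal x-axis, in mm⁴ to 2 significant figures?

I_xx ≈ 3.5 × 10⁶ mm⁴

Split into non-overlapping primitives; take the origin at the lower-left of the bounding box.
Flange: 230 × 28, A = 6 440 mm², y = 14 mm, Ī = 420 747 mm⁴.
Web: 18 × 70, A = 1 260 mm², y = 63 mm, Ī = 514 500 mm⁴.
Hole (subtracted): ⌀10, A = 78.54 mm², y = 14 mm, Ī = 490.9 mm⁴.
Centroid: ȳ = ΣA·y / ΣA = 22.1 mm.
Transfer each piece to the centroidal x-axis using Ī + A·d² with d = y − 22.1:
  flange: d = -8.101 mm → contributes +843 360 mm⁴
  web: d = 40.9 mm → contributes +2 622 157 mm⁴
  hole: d = -8.101 mm → contributes −5 645 mm⁴
Total I = 3 459 872 mm⁴.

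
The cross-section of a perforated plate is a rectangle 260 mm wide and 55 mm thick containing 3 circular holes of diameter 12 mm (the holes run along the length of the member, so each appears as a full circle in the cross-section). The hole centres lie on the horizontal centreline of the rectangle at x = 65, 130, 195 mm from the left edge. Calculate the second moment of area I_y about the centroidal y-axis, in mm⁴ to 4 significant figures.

Break the section into simple shapes (no overlaps), measuring from the bottom-left corner of the bounding box.
Plate: 260 × 55, A = 14 300 mm², x = 130 mm, Ī = 80 556 667 mm⁴.
Hole 1 (subtracted): ⌀12, A = 113.097 mm², x = 65 mm, Ī = 1017.88 mm⁴.
Hole 2 (subtracted): ⌀12, A = 113.097 mm², x = 130 mm, Ī = 1017.88 mm⁴.
Hole 3 (subtracted): ⌀12, A = 113.097 mm², x = 195 mm, Ī = 1017.88 mm⁴.
By symmetry the centroid is at mid-width, x̄ = 130 mm.
Transfer each piece to the centroidal y-axis using Ī + A·d² with d = x − 130:
  plate: d = 0 mm → contributes +80 556 667 mm⁴
  hole 1: d = -65 mm → contributes −478 854 mm⁴
  hole 2: d = 0 mm → contributes −1017.88 mm⁴
  hole 3: d = 65 mm → contributes −478 854 mm⁴
Total I = 79 597 941 mm⁴.

I_y ≈ 7.960 × 10⁷ mm⁴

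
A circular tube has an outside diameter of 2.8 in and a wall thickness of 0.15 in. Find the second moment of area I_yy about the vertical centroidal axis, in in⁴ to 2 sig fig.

I_yy ≈ 1.1 in⁴

Break the section into simple shapes (no overlaps), measuring from the bottom-left corner of the bounding box.
Outer circle: ⌀2.8, A = 6.158 in², x = 1.4 in, Ī = 3.017 in⁴.
Bore (subtracted): ⌀2.5, A = 4.909 in², x = 1.4 in, Ī = 1.917 in⁴.
By symmetry the centroid is at mid-width, x̄ = 1.4 in.
All pieces are centred on the vertical centroidal axis, so I = ΣĪ (holes subtracted) = 1.1 in⁴.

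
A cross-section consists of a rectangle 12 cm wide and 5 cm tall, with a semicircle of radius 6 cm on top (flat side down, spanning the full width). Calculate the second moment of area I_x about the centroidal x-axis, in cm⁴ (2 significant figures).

I_x ≈ 1000 cm⁴

Break the section into simple shapes (no overlaps), measuring from the bottom-left corner of the bounding box.
Rectangular body: 12 × 5, A = 60 cm², y = 2.5 cm, Ī = 125 cm⁴.
Semicircular cap: semicircle r = 6, A = 56.55 cm², y = 7.546 cm, Ī = 142.2 cm⁴.
Centroid: ȳ = ΣA·y / ΣA = 4.949 cm.
Transfer each piece to the centroidal x-axis using Ī + A·d² with d = y − 4.949:
  rectangular body: d = -2.449 cm → contributes +484.7 cm⁴
  semicircular cap: d = 2.598 cm → contributes +523.9 cm⁴
Total I = 1 009 cm⁴.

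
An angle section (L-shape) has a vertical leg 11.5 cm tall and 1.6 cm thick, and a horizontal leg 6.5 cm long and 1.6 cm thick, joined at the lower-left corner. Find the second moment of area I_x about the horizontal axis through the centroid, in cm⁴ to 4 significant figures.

Decompose the section into non-overlapping parts with the origin at the bottom-left of its bounding rectangle.
Vertical leg: 1.6 × 11.5, A = 18.4 cm², y = 5.75 cm, Ī = 202.783 cm⁴.
Horizontal leg (remainder): 4.9 × 1.6, A = 7.84 cm², y = 0.8 cm, Ī = 1.67253 cm⁴.
Centroid: ȳ = ΣA·y / ΣA = 4.27104 cm.
Transfer each piece to the horizontal axis through the centroid using Ī + A·d² with d = y − 4.27104:
  vertical leg: d = 1.47896 cm → contributes +243.03 cm⁴
  horizontal leg (remainder): d = -3.47104 cm → contributes +96.1296 cm⁴
Total I = 339.16 cm⁴.

I_x ≈ 339.2 cm⁴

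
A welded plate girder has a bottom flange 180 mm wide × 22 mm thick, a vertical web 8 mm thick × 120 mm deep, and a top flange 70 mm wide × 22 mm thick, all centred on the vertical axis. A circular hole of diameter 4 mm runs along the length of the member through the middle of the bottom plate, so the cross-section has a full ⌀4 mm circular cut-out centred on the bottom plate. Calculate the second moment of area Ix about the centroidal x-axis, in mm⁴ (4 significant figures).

Ix ≈ 2.450 × 10⁷ mm⁴

Split into non-overlapping primitives; take the origin at the lower-left of the bounding box.
Bottom plate: 180 × 22, A = 3 960 mm², y = 11 mm, Ī = 159 720 mm⁴.
Web plate: 8 × 120, A = 960 mm², y = 82 mm, Ī = 1 152 000 mm⁴.
Top plate: 70 × 22, A = 1 540 mm², y = 153 mm, Ī = 62113.3 mm⁴.
Hole (subtracted): ⌀4, A = 12.5664 mm², y = 11 mm, Ī = 12.5664 mm⁴.
Centroid: ȳ = ΣA·y / ΣA = 55.489 mm.
Transfer each piece to the centroidal x-axis using Ī + A·d² with d = y − 55.489:
  bottom plate: d = -44.489 mm → contributes +7 997 640 mm⁴
  web plate: d = 26.511 mm → contributes +1 826 719 mm⁴
  top plate: d = 97.511 mm → contributes +14 705 036 mm⁴
  hole: d = -44.489 mm → contributes −24884.8 mm⁴
Total I = 24 504 510 mm⁴.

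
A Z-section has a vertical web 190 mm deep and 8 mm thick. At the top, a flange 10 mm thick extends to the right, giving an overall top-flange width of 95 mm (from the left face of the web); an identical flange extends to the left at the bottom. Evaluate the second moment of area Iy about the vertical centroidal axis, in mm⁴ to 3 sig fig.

Iy ≈ 5.03 × 10⁶ mm⁴

Treat the section as a set of non-overlapping primitives; coordinates are from the bounding-box lower-left.
Web: 8 × 190, A = 1 520 mm², x = 91 mm, Ī = 8106.7 mm⁴.
Top flange (beyond web): 87 × 10, A = 870 mm², x = 138.5 mm, Ī = 548 753 mm⁴.
Bottom flange (beyond web): 87 × 10, A = 870 mm², x = 43.5 mm, Ī = 548 753 mm⁴.
Centroid: x̄ = ΣA·x / ΣA = 91 mm.
Transfer each piece to the vertical centroidal axis using Ī + A·d² with d = x − 91:
  web: d = 0 mm → contributes +8106.7 mm⁴
  top flange (beyond web): d = 47.5 mm → contributes +2 511 690 mm⁴
  bottom flange (beyond web): d = -47.5 mm → contributes +2 511 690 mm⁴
Total I = 5 031 487 mm⁴.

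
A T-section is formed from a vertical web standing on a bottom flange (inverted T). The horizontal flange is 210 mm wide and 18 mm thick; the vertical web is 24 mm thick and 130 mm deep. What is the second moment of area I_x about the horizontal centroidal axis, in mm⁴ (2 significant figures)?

Treat the section as a set of non-overlapping primitives; coordinates are from the bounding-box lower-left.
Flange: 210 × 18, A = 3 780 mm², y = 9 mm, Ī = 102 060 mm⁴.
Web: 24 × 130, A = 3 120 mm², y = 83 mm, Ī = 4 394 000 mm⁴.
Centroid: ȳ = ΣA·y / ΣA = 42.46 mm.
Transfer each piece to the horizontal centroidal axis using Ī + A·d² with d = y − 42.46:
  flange: d = -33.46 mm → contributes +4 334 261 mm⁴
  web: d = 40.54 mm → contributes +9 521 474 mm⁴
Total I = 13 855 734 mm⁴.

I_x ≈ 1.4 × 10⁷ mm⁴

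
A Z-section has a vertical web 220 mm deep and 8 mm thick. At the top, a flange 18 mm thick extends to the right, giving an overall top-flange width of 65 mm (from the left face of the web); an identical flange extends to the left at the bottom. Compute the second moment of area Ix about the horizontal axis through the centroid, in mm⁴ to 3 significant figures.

Ix ≈ 2.81 × 10⁷ mm⁴

Treat the section as a set of non-overlapping primitives; coordinates are from the bounding-box lower-left.
Web: 8 × 220, A = 1 760 mm², y = 110 mm, Ī = 7 098 667 mm⁴.
Top flange (beyond web): 57 × 18, A = 1 026 mm², y = 211 mm, Ī = 27 702 mm⁴.
Bottom flange (beyond web): 57 × 18, A = 1 026 mm², y = 9 mm, Ī = 27 702 mm⁴.
Centroid: ȳ = ΣA·y / ΣA = 110 mm.
Transfer each piece to the horizontal axis through the centroid using Ī + A·d² with d = y − 110:
  web: d = 0 mm → contributes +7 098 667 mm⁴
  top flange (beyond web): d = 101 mm → contributes +10 493 928 mm⁴
  bottom flange (beyond web): d = -101 mm → contributes +10 493 928 mm⁴
Total I = 28 086 523 mm⁴.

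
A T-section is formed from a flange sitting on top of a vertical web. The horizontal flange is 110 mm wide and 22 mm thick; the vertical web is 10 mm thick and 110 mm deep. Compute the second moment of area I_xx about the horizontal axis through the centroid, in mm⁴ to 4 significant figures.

Break the section into simple shapes (no overlaps), measuring from the bottom-left corner of the bounding box.
Flange: 110 × 22, A = 2 420 mm², y = 121 mm, Ī = 97606.7 mm⁴.
Web: 10 × 110, A = 1 100 mm², y = 55 mm, Ī = 1 109 167 mm⁴.
Centroid: ȳ = ΣA·y / ΣA = 100.375 mm.
Transfer each piece to the horizontal axis through the centroid using Ī + A·d² with d = y − 100.375:
  flange: d = 20.625 mm → contributes +1 127 052 mm⁴
  web: d = -45.375 mm → contributes +3 373 946 mm⁴
Total I = 4 500 998 mm⁴.

I_xx ≈ 4.501 × 10⁶ mm⁴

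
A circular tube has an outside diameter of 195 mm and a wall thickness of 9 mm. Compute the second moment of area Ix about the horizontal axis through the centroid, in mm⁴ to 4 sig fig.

Treat the section as a set of non-overlapping primitives; coordinates are from the bounding-box lower-left.
Outer circle: ⌀195, A = 29864.8 mm², y = 97.5 mm, Ī = 70 975 481 mm⁴.
Bore (subtracted): ⌀177, A = 24605.7 mm², y = 97.5 mm, Ī = 48 179 575 mm⁴.
By symmetry the centroid is at mid-height, ȳ = 97.5 mm.
All pieces are centred on the horizontal axis through the centroid, so I = ΣĪ (holes subtracted) = 22 795 906 mm⁴.

Ix ≈ 2.280 × 10⁷ mm⁴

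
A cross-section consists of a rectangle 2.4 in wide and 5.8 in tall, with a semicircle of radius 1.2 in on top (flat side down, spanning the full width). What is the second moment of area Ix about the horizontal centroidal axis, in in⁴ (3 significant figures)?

Ix ≈ 61.9 in⁴

Split into non-overlapping primitives; take the origin at the lower-left of the bounding box.
Rectangular body: 2.4 × 5.8, A = 13.92 in², y = 2.9 in, Ī = 39.022 in⁴.
Semicircular cap: semicircle r = 1.2, A = 2.2619 in², y = 6.3093 in, Ī = 0.22759 in⁴.
Centroid: ȳ = ΣA·y / ΣA = 3.3766 in.
Transfer each piece to the horizontal centroidal axis using Ī + A·d² with d = y − 3.3766:
  rectangular body: d = -0.47656 in → contributes +42.184 in⁴
  semicircular cap: d = 2.9327 in → contributes +19.682 in⁴
Total I = 61.866 in⁴.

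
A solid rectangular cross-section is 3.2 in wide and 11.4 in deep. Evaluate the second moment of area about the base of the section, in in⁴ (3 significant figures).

I_base ≈ 1580 in⁴

The section: 3.2 × 11.4, A = 36.48 in², y = 5.7 in, Ī = 395.08 in⁴.
Transfer it to the base of the section using Ī + A·d² with d = y − 0:
  the section: d = 5.7 in → contributes +1580.3 in⁴
Total I = 1580.3 in⁴.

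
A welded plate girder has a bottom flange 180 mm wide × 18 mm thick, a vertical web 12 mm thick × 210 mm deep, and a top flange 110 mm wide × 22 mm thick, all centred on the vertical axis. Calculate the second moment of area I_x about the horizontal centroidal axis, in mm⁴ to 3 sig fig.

Break the section into simple shapes (no overlaps), measuring from the bottom-left corner of the bounding box.
Bottom plate: 180 × 18, A = 3 240 mm², y = 9 mm, Ī = 87 480 mm⁴.
Web plate: 12 × 210, A = 2 520 mm², y = 123 mm, Ī = 9 261 000 mm⁴.
Top plate: 110 × 22, A = 2 420 mm², y = 239 mm, Ī = 97 607 mm⁴.
Centroid: ȳ = ΣA·y / ΣA = 112.16 mm.
Transfer each piece to the horizontal centroidal axis using Ī + A·d² with d = y − 112.16:
  bottom plate: d = -103.16 mm → contributes +34 570 063 mm⁴
  web plate: d = 10.836 mm → contributes +9 556 906 mm⁴
  top plate: d = 126.84 mm → contributes +39 029 158 mm⁴
Total I = 83 156 127 mm⁴.

I_x ≈ 8.32 × 10⁷ mm⁴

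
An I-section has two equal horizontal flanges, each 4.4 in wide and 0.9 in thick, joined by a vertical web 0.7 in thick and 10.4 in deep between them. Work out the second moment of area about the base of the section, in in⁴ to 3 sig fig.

I_base ≈ 885 in⁴

Decompose the section into non-overlapping parts with the origin at the bottom-left of its bounding rectangle.
Bottom flange: 4.4 × 0.9, A = 3.96 in², y = 0.45 in, Ī = 0.2673 in⁴.
Web: 0.7 × 10.4, A = 7.28 in², y = 6.1 in, Ī = 65.617 in⁴.
Top flange: 4.4 × 0.9, A = 3.96 in², y = 11.75 in, Ī = 0.2673 in⁴.
Transfer each piece to the base of the section using Ī + A·d² with d = y − 0:
  bottom flange: d = 0.45 in → contributes +1.0692 in⁴
  web: d = 6.1 in → contributes +336.51 in⁴
  top flange: d = 11.75 in → contributes +546.99 in⁴
Total I = 884.57 in⁴.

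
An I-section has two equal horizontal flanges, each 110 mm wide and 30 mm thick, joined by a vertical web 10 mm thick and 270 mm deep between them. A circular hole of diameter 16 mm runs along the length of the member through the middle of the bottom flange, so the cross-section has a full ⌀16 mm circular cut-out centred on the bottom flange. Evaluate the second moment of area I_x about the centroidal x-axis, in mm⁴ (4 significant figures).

I_x ≈ 1.608 × 10⁸ mm⁴

Treat the section as a set of non-overlapping primitives; coordinates are from the bounding-box lower-left.
Bottom flange: 110 × 30, A = 3 300 mm², y = 15 mm, Ī = 247 500 mm⁴.
Web: 10 × 270, A = 2 700 mm², y = 165 mm, Ī = 16 402 500 mm⁴.
Top flange: 110 × 30, A = 3 300 mm², y = 315 mm, Ī = 247 500 mm⁴.
Hole (subtracted): ⌀16, A = 201.062 mm², y = 15 mm, Ī = 3216.99 mm⁴.
Centroid: ȳ = ΣA·y / ΣA = 168.315 mm.
Transfer each piece to the centroidal x-axis using Ī + A·d² with d = y − 168.315:
  bottom flange: d = -153.315 mm → contributes +77 815 204 mm⁴
  web: d = -3.31459 mm → contributes +16 432 164 mm⁴
  top flange: d = 146.685 mm → contributes +71 252 307 mm⁴
  hole: d = -153.315 mm → contributes −4 729 251 mm⁴
Total I = 160 770 424 mm⁴.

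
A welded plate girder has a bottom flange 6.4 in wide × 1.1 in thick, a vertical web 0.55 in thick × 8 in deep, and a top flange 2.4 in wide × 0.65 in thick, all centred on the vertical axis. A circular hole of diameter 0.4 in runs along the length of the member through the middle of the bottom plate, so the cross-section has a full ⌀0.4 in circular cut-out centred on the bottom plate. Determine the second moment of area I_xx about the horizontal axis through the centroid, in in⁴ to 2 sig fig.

I_xx ≈ 150 in⁴

Treat the section as a set of non-overlapping primitives; coordinates are from the bounding-box lower-left.
Bottom plate: 6.4 × 1.1, A = 7.04 in², y = 0.55 in, Ī = 0.7099 in⁴.
Web plate: 0.55 × 8, A = 4.4 in², y = 5.1 in, Ī = 23.47 in⁴.
Top plate: 2.4 × 0.65, A = 1.56 in², y = 9.425 in, Ī = 0.05493 in⁴.
Hole (subtracted): ⌀0.4, A = 0.1257 in², y = 0.55 in, Ī = 0.001257 in⁴.
Centroid: ȳ = ΣA·y / ΣA = 3.18 in.
Transfer each piece to the horizontal axis through the centroid using Ī + A·d² with d = y − 3.18:
  bottom plate: d = -2.63 in → contributes +49.42 in⁴
  web plate: d = 1.92 in → contributes +39.68 in⁴
  top plate: d = 6.245 in → contributes +60.89 in⁴
  hole: d = -2.63 in → contributes −0.8707 in⁴
Total I = 149.1 in⁴.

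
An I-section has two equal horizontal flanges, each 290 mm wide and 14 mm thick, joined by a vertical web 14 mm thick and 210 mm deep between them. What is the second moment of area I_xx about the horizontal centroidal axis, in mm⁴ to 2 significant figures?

I_xx ≈ 1.1 × 10⁸ mm⁴

Treat the section as a set of non-overlapping primitives; coordinates are from the bounding-box lower-left.
Bottom flange: 290 × 14, A = 4 060 mm², y = 7 mm, Ī = 66 313 mm⁴.
Web: 14 × 210, A = 2 940 mm², y = 119 mm, Ī = 10 804 500 mm⁴.
Top flange: 290 × 14, A = 4 060 mm², y = 231 mm, Ī = 66 313 mm⁴.
By symmetry the centroid is at mid-height, ȳ = 119 mm.
Transfer each piece to the horizontal centroidal axis using Ī + A·d² with d = y − 119:
  bottom flange: d = -112 mm → contributes +50 994 953 mm⁴
  web: d = 0 mm → contributes +10 804 500 mm⁴
  top flange: d = 112 mm → contributes +50 994 953 mm⁴
Total I = 112 794 407 mm⁴.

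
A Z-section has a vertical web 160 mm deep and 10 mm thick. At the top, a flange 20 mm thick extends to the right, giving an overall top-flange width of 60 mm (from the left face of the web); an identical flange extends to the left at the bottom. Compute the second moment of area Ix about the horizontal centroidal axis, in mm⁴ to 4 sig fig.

Ix ≈ 1.328 × 10⁷ mm⁴

Break the section into simple shapes (no overlaps), measuring from the bottom-left corner of the bounding box.
Web: 10 × 160, A = 1 600 mm², y = 80 mm, Ī = 3 413 333 mm⁴.
Top flange (beyond web): 50 × 20, A = 1 000 mm², y = 150 mm, Ī = 33333.3 mm⁴.
Bottom flange (beyond web): 50 × 20, A = 1 000 mm², y = 10 mm, Ī = 33333.3 mm⁴.
Centroid: ȳ = ΣA·y / ΣA = 80 mm.
Transfer each piece to the horizontal centroidal axis using Ī + A·d² with d = y − 80:
  web: d = 0 mm → contributes +3 413 333 mm⁴
  top flange (beyond web): d = 70 mm → contributes +4 933 333 mm⁴
  bottom flange (beyond web): d = -70 mm → contributes +4 933 333 mm⁴
Total I = 13 280 000 mm⁴.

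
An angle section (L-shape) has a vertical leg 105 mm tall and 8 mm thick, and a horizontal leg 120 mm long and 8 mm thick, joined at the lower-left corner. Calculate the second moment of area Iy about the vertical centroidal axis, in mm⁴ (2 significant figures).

Iy ≈ 2.5 × 10⁶ mm⁴

Split into non-overlapping primitives; take the origin at the lower-left of the bounding box.
Vertical leg: 8 × 105, A = 840 mm², x = 4 mm, Ī = 4 480 mm⁴.
Horizontal leg (remainder): 112 × 8, A = 896 mm², x = 64 mm, Ī = 936 619 mm⁴.
Centroid: x̄ = ΣA·x / ΣA = 34.97 mm.
Transfer each piece to the vertical centroidal axis using Ī + A·d² with d = x − 34.97:
  vertical leg: d = -30.97 mm → contributes +810 041 mm⁴
  horizontal leg (remainder): d = 29.03 mm → contributes +1 691 832 mm⁴
Total I = 2 501 873 mm⁴.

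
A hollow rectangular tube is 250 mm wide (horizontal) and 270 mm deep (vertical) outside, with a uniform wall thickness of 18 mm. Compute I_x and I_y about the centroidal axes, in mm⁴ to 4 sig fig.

I_x ≈ 1.816 × 10⁸ mm⁴, I_y ≈ 1.605 × 10⁸ mm⁴

Break the section into simple shapes (no overlaps), measuring from the bottom-left corner of the bounding box.
Outer rectangle: 250 × 270, A = 67 500 mm², y = 135 mm, Ī = 410 062 500 mm⁴.
Inner void (subtracted): 214 × 234, A = 50 076 mm², y = 135 mm, Ī = 228 496 788 mm⁴.
By symmetry the centroid is at mid-height, ȳ = 135 mm.
All pieces are centred on the centroidal x-axis, so I = ΣĪ (holes subtracted) = 181 565 712 mm⁴.
Repeating about the centroidal y-axis gives I_y = 160 455 792 mm⁴.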